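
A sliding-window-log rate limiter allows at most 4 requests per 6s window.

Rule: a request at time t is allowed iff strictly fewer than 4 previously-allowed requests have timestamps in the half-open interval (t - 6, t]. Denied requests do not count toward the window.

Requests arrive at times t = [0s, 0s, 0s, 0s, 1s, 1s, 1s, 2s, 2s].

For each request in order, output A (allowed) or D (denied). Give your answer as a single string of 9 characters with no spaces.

Answer: AAAADDDDD

Derivation:
Tracking allowed requests in the window:
  req#1 t=0s: ALLOW
  req#2 t=0s: ALLOW
  req#3 t=0s: ALLOW
  req#4 t=0s: ALLOW
  req#5 t=1s: DENY
  req#6 t=1s: DENY
  req#7 t=1s: DENY
  req#8 t=2s: DENY
  req#9 t=2s: DENY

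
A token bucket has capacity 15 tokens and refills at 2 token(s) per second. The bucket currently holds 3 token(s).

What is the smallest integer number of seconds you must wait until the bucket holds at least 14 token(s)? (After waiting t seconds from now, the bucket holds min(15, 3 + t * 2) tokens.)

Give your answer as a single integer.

Need 3 + t * 2 >= 14, so t >= 11/2.
Smallest integer t = ceil(11/2) = 6.

Answer: 6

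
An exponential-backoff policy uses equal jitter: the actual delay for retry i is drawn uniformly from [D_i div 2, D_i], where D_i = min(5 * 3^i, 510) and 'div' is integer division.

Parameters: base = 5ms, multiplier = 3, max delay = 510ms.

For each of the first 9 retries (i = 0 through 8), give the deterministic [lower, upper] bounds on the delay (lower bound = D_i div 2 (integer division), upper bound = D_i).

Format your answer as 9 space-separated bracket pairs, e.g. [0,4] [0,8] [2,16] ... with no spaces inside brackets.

Answer: [2,5] [7,15] [22,45] [67,135] [202,405] [255,510] [255,510] [255,510] [255,510]

Derivation:
Computing bounds per retry:
  i=0: D_i=min(5*3^0,510)=5, bounds=[2,5]
  i=1: D_i=min(5*3^1,510)=15, bounds=[7,15]
  i=2: D_i=min(5*3^2,510)=45, bounds=[22,45]
  i=3: D_i=min(5*3^3,510)=135, bounds=[67,135]
  i=4: D_i=min(5*3^4,510)=405, bounds=[202,405]
  i=5: D_i=min(5*3^5,510)=510, bounds=[255,510]
  i=6: D_i=min(5*3^6,510)=510, bounds=[255,510]
  i=7: D_i=min(5*3^7,510)=510, bounds=[255,510]
  i=8: D_i=min(5*3^8,510)=510, bounds=[255,510]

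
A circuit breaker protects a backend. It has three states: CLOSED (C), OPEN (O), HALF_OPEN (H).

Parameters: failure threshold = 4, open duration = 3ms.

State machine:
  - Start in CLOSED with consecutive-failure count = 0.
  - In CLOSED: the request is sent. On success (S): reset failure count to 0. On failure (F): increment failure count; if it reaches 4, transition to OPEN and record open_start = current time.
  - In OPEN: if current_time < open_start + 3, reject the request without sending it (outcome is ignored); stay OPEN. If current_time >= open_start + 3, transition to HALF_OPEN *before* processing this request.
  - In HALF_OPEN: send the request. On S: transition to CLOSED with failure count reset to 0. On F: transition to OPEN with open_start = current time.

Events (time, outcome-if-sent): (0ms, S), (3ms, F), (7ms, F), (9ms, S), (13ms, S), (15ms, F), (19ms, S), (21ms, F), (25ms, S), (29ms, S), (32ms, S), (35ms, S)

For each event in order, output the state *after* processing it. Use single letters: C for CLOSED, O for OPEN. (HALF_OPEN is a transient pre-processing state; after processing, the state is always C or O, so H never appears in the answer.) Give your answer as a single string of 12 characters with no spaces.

State after each event:
  event#1 t=0ms outcome=S: state=CLOSED
  event#2 t=3ms outcome=F: state=CLOSED
  event#3 t=7ms outcome=F: state=CLOSED
  event#4 t=9ms outcome=S: state=CLOSED
  event#5 t=13ms outcome=S: state=CLOSED
  event#6 t=15ms outcome=F: state=CLOSED
  event#7 t=19ms outcome=S: state=CLOSED
  event#8 t=21ms outcome=F: state=CLOSED
  event#9 t=25ms outcome=S: state=CLOSED
  event#10 t=29ms outcome=S: state=CLOSED
  event#11 t=32ms outcome=S: state=CLOSED
  event#12 t=35ms outcome=S: state=CLOSED

Answer: CCCCCCCCCCCC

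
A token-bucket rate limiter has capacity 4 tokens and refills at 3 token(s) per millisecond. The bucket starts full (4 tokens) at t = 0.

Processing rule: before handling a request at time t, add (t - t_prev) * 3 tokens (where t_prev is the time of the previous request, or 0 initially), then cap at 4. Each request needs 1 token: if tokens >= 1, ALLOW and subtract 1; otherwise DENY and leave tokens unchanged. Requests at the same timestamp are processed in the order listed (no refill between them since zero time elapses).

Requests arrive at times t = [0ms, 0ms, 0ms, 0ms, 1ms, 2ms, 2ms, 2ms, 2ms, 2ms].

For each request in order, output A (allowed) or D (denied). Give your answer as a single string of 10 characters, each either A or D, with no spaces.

Simulating step by step:
  req#1 t=0ms: ALLOW
  req#2 t=0ms: ALLOW
  req#3 t=0ms: ALLOW
  req#4 t=0ms: ALLOW
  req#5 t=1ms: ALLOW
  req#6 t=2ms: ALLOW
  req#7 t=2ms: ALLOW
  req#8 t=2ms: ALLOW
  req#9 t=2ms: ALLOW
  req#10 t=2ms: DENY

Answer: AAAAAAAAAD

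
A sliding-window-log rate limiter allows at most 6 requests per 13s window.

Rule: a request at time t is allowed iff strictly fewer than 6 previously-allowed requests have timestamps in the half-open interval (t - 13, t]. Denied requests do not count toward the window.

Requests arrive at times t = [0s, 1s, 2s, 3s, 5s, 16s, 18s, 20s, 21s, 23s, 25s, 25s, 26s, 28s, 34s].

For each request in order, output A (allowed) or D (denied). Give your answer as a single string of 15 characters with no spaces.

Answer: AAAAAAAAAAADDDA

Derivation:
Tracking allowed requests in the window:
  req#1 t=0s: ALLOW
  req#2 t=1s: ALLOW
  req#3 t=2s: ALLOW
  req#4 t=3s: ALLOW
  req#5 t=5s: ALLOW
  req#6 t=16s: ALLOW
  req#7 t=18s: ALLOW
  req#8 t=20s: ALLOW
  req#9 t=21s: ALLOW
  req#10 t=23s: ALLOW
  req#11 t=25s: ALLOW
  req#12 t=25s: DENY
  req#13 t=26s: DENY
  req#14 t=28s: DENY
  req#15 t=34s: ALLOW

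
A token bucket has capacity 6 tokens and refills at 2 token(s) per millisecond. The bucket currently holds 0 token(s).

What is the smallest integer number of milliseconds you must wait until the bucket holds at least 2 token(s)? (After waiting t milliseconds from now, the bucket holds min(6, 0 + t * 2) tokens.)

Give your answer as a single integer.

Answer: 1

Derivation:
Need 0 + t * 2 >= 2, so t >= 2/2.
Smallest integer t = ceil(2/2) = 1.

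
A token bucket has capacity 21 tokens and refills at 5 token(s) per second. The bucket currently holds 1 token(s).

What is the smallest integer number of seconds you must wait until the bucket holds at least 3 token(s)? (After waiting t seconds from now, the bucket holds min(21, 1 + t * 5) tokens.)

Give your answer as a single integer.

Answer: 1

Derivation:
Need 1 + t * 5 >= 3, so t >= 2/5.
Smallest integer t = ceil(2/5) = 1.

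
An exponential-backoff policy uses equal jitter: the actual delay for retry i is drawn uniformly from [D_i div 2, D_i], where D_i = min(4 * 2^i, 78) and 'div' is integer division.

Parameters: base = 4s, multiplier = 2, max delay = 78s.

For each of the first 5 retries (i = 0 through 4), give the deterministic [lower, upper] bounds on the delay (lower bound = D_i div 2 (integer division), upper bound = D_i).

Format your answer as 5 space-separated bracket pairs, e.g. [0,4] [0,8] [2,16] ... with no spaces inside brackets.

Computing bounds per retry:
  i=0: D_i=min(4*2^0,78)=4, bounds=[2,4]
  i=1: D_i=min(4*2^1,78)=8, bounds=[4,8]
  i=2: D_i=min(4*2^2,78)=16, bounds=[8,16]
  i=3: D_i=min(4*2^3,78)=32, bounds=[16,32]
  i=4: D_i=min(4*2^4,78)=64, bounds=[32,64]

Answer: [2,4] [4,8] [8,16] [16,32] [32,64]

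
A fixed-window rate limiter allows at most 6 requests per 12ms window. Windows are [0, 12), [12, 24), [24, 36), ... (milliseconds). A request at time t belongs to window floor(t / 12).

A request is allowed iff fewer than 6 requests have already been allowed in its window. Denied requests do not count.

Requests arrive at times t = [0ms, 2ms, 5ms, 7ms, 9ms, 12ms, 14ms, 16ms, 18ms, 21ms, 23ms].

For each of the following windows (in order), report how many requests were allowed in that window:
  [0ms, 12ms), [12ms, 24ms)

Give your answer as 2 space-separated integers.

Processing requests:
  req#1 t=0ms (window 0): ALLOW
  req#2 t=2ms (window 0): ALLOW
  req#3 t=5ms (window 0): ALLOW
  req#4 t=7ms (window 0): ALLOW
  req#5 t=9ms (window 0): ALLOW
  req#6 t=12ms (window 1): ALLOW
  req#7 t=14ms (window 1): ALLOW
  req#8 t=16ms (window 1): ALLOW
  req#9 t=18ms (window 1): ALLOW
  req#10 t=21ms (window 1): ALLOW
  req#11 t=23ms (window 1): ALLOW

Allowed counts by window: 5 6

Answer: 5 6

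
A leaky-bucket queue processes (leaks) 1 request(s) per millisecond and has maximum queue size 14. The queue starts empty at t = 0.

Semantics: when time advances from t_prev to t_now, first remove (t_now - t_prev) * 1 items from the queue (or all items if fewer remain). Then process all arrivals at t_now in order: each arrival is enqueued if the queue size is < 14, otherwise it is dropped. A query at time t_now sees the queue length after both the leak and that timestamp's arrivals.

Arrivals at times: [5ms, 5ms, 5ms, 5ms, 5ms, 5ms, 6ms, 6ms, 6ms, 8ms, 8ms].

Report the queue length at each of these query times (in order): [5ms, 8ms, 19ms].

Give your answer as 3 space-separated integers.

Answer: 6 8 0

Derivation:
Queue lengths at query times:
  query t=5ms: backlog = 6
  query t=8ms: backlog = 8
  query t=19ms: backlog = 0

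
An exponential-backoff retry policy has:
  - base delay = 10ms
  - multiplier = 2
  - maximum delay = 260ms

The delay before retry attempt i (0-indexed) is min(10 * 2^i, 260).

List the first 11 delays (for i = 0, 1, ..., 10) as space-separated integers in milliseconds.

Answer: 10 20 40 80 160 260 260 260 260 260 260

Derivation:
Computing each delay:
  i=0: min(10*2^0, 260) = 10
  i=1: min(10*2^1, 260) = 20
  i=2: min(10*2^2, 260) = 40
  i=3: min(10*2^3, 260) = 80
  i=4: min(10*2^4, 260) = 160
  i=5: min(10*2^5, 260) = 260
  i=6: min(10*2^6, 260) = 260
  i=7: min(10*2^7, 260) = 260
  i=8: min(10*2^8, 260) = 260
  i=9: min(10*2^9, 260) = 260
  i=10: min(10*2^10, 260) = 260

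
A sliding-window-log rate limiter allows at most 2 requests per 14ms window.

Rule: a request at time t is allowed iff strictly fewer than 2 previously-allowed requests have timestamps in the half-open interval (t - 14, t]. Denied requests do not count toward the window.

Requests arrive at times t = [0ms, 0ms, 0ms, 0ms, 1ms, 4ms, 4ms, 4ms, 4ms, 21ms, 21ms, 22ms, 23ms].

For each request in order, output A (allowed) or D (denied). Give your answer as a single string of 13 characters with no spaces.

Tracking allowed requests in the window:
  req#1 t=0ms: ALLOW
  req#2 t=0ms: ALLOW
  req#3 t=0ms: DENY
  req#4 t=0ms: DENY
  req#5 t=1ms: DENY
  req#6 t=4ms: DENY
  req#7 t=4ms: DENY
  req#8 t=4ms: DENY
  req#9 t=4ms: DENY
  req#10 t=21ms: ALLOW
  req#11 t=21ms: ALLOW
  req#12 t=22ms: DENY
  req#13 t=23ms: DENY

Answer: AADDDDDDDAADD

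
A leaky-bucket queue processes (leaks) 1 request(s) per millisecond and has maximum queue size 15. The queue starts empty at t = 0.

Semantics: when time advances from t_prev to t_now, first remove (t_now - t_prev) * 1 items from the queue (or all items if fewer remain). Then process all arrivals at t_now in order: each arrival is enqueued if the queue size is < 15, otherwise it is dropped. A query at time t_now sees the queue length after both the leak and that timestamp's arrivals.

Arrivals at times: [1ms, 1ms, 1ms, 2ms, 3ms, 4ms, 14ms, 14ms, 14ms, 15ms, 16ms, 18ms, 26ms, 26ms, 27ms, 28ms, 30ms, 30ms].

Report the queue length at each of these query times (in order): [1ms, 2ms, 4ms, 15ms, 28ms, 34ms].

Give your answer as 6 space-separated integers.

Queue lengths at query times:
  query t=1ms: backlog = 3
  query t=2ms: backlog = 3
  query t=4ms: backlog = 3
  query t=15ms: backlog = 3
  query t=28ms: backlog = 2
  query t=34ms: backlog = 0

Answer: 3 3 3 3 2 0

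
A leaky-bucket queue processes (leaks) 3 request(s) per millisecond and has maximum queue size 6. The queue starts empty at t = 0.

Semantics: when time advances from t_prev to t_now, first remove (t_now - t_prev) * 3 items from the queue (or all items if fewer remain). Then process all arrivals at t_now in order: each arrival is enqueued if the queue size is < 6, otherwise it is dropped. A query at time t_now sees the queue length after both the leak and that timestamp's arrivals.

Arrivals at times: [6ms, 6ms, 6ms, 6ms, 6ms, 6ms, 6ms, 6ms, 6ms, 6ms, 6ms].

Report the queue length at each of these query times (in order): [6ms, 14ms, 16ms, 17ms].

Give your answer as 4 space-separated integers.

Queue lengths at query times:
  query t=6ms: backlog = 6
  query t=14ms: backlog = 0
  query t=16ms: backlog = 0
  query t=17ms: backlog = 0

Answer: 6 0 0 0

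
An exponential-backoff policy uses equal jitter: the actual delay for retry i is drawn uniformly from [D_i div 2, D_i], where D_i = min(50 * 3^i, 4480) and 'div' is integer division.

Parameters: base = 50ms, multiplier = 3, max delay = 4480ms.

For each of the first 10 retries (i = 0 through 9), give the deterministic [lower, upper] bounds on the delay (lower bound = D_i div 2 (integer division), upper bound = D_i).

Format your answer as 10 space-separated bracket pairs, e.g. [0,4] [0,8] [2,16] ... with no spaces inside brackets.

Computing bounds per retry:
  i=0: D_i=min(50*3^0,4480)=50, bounds=[25,50]
  i=1: D_i=min(50*3^1,4480)=150, bounds=[75,150]
  i=2: D_i=min(50*3^2,4480)=450, bounds=[225,450]
  i=3: D_i=min(50*3^3,4480)=1350, bounds=[675,1350]
  i=4: D_i=min(50*3^4,4480)=4050, bounds=[2025,4050]
  i=5: D_i=min(50*3^5,4480)=4480, bounds=[2240,4480]
  i=6: D_i=min(50*3^6,4480)=4480, bounds=[2240,4480]
  i=7: D_i=min(50*3^7,4480)=4480, bounds=[2240,4480]
  i=8: D_i=min(50*3^8,4480)=4480, bounds=[2240,4480]
  i=9: D_i=min(50*3^9,4480)=4480, bounds=[2240,4480]

Answer: [25,50] [75,150] [225,450] [675,1350] [2025,4050] [2240,4480] [2240,4480] [2240,4480] [2240,4480] [2240,4480]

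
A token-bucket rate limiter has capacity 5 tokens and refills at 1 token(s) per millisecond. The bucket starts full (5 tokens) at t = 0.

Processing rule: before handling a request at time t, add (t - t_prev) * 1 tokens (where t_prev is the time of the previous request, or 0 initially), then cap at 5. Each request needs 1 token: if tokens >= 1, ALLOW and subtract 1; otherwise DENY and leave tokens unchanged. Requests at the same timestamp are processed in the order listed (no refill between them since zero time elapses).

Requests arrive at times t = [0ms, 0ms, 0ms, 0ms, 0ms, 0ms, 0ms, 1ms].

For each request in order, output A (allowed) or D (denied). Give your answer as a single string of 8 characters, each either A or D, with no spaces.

Answer: AAAAADDA

Derivation:
Simulating step by step:
  req#1 t=0ms: ALLOW
  req#2 t=0ms: ALLOW
  req#3 t=0ms: ALLOW
  req#4 t=0ms: ALLOW
  req#5 t=0ms: ALLOW
  req#6 t=0ms: DENY
  req#7 t=0ms: DENY
  req#8 t=1ms: ALLOW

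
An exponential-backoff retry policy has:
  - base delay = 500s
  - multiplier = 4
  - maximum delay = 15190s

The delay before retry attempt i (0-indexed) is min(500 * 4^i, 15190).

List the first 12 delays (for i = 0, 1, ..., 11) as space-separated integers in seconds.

Computing each delay:
  i=0: min(500*4^0, 15190) = 500
  i=1: min(500*4^1, 15190) = 2000
  i=2: min(500*4^2, 15190) = 8000
  i=3: min(500*4^3, 15190) = 15190
  i=4: min(500*4^4, 15190) = 15190
  i=5: min(500*4^5, 15190) = 15190
  i=6: min(500*4^6, 15190) = 15190
  i=7: min(500*4^7, 15190) = 15190
  i=8: min(500*4^8, 15190) = 15190
  i=9: min(500*4^9, 15190) = 15190
  i=10: min(500*4^10, 15190) = 15190
  i=11: min(500*4^11, 15190) = 15190

Answer: 500 2000 8000 15190 15190 15190 15190 15190 15190 15190 15190 15190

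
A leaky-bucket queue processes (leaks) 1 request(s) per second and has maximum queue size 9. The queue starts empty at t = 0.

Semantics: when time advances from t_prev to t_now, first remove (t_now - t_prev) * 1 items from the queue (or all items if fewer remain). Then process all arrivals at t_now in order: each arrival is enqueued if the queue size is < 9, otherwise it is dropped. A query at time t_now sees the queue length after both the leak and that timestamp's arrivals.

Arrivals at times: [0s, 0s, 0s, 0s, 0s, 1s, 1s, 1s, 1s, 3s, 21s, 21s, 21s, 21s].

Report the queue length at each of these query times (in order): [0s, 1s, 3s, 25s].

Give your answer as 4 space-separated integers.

Answer: 5 8 7 0

Derivation:
Queue lengths at query times:
  query t=0s: backlog = 5
  query t=1s: backlog = 8
  query t=3s: backlog = 7
  query t=25s: backlog = 0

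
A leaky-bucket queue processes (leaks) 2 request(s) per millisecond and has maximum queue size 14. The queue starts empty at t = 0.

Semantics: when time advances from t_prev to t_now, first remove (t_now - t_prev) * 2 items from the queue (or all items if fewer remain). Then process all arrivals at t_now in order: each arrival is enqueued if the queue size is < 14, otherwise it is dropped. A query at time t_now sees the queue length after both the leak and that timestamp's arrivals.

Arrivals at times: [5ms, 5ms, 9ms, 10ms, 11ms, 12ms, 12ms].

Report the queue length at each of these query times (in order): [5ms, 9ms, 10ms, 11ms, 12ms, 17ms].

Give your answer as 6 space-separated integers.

Queue lengths at query times:
  query t=5ms: backlog = 2
  query t=9ms: backlog = 1
  query t=10ms: backlog = 1
  query t=11ms: backlog = 1
  query t=12ms: backlog = 2
  query t=17ms: backlog = 0

Answer: 2 1 1 1 2 0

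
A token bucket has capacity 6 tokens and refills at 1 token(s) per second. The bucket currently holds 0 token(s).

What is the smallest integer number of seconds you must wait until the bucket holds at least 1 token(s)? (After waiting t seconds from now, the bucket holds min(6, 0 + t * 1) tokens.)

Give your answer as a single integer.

Need 0 + t * 1 >= 1, so t >= 1/1.
Smallest integer t = ceil(1/1) = 1.

Answer: 1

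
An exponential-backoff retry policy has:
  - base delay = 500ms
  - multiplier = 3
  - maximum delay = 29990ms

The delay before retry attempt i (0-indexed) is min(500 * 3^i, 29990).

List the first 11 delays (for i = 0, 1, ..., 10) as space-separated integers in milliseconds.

Computing each delay:
  i=0: min(500*3^0, 29990) = 500
  i=1: min(500*3^1, 29990) = 1500
  i=2: min(500*3^2, 29990) = 4500
  i=3: min(500*3^3, 29990) = 13500
  i=4: min(500*3^4, 29990) = 29990
  i=5: min(500*3^5, 29990) = 29990
  i=6: min(500*3^6, 29990) = 29990
  i=7: min(500*3^7, 29990) = 29990
  i=8: min(500*3^8, 29990) = 29990
  i=9: min(500*3^9, 29990) = 29990
  i=10: min(500*3^10, 29990) = 29990

Answer: 500 1500 4500 13500 29990 29990 29990 29990 29990 29990 29990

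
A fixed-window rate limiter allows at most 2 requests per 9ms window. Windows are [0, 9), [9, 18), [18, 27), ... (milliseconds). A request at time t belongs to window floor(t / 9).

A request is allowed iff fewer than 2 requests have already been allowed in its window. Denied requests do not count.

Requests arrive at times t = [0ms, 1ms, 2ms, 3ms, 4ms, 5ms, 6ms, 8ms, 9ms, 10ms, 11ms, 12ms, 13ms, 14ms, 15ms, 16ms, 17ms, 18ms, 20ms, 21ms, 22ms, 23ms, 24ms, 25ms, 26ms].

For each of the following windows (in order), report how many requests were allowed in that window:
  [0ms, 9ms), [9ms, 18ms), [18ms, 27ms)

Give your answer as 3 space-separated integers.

Processing requests:
  req#1 t=0ms (window 0): ALLOW
  req#2 t=1ms (window 0): ALLOW
  req#3 t=2ms (window 0): DENY
  req#4 t=3ms (window 0): DENY
  req#5 t=4ms (window 0): DENY
  req#6 t=5ms (window 0): DENY
  req#7 t=6ms (window 0): DENY
  req#8 t=8ms (window 0): DENY
  req#9 t=9ms (window 1): ALLOW
  req#10 t=10ms (window 1): ALLOW
  req#11 t=11ms (window 1): DENY
  req#12 t=12ms (window 1): DENY
  req#13 t=13ms (window 1): DENY
  req#14 t=14ms (window 1): DENY
  req#15 t=15ms (window 1): DENY
  req#16 t=16ms (window 1): DENY
  req#17 t=17ms (window 1): DENY
  req#18 t=18ms (window 2): ALLOW
  req#19 t=20ms (window 2): ALLOW
  req#20 t=21ms (window 2): DENY
  req#21 t=22ms (window 2): DENY
  req#22 t=23ms (window 2): DENY
  req#23 t=24ms (window 2): DENY
  req#24 t=25ms (window 2): DENY
  req#25 t=26ms (window 2): DENY

Allowed counts by window: 2 2 2

Answer: 2 2 2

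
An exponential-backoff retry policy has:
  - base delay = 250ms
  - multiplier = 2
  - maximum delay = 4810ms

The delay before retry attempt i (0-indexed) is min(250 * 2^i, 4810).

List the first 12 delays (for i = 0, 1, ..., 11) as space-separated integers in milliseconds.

Computing each delay:
  i=0: min(250*2^0, 4810) = 250
  i=1: min(250*2^1, 4810) = 500
  i=2: min(250*2^2, 4810) = 1000
  i=3: min(250*2^3, 4810) = 2000
  i=4: min(250*2^4, 4810) = 4000
  i=5: min(250*2^5, 4810) = 4810
  i=6: min(250*2^6, 4810) = 4810
  i=7: min(250*2^7, 4810) = 4810
  i=8: min(250*2^8, 4810) = 4810
  i=9: min(250*2^9, 4810) = 4810
  i=10: min(250*2^10, 4810) = 4810
  i=11: min(250*2^11, 4810) = 4810

Answer: 250 500 1000 2000 4000 4810 4810 4810 4810 4810 4810 4810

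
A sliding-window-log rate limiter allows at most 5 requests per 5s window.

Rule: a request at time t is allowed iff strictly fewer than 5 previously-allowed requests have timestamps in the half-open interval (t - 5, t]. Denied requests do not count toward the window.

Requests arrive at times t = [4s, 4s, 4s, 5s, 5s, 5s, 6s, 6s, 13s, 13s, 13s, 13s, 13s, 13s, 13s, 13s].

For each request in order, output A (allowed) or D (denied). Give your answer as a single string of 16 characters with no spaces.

Answer: AAAAADDDAAAAADDD

Derivation:
Tracking allowed requests in the window:
  req#1 t=4s: ALLOW
  req#2 t=4s: ALLOW
  req#3 t=4s: ALLOW
  req#4 t=5s: ALLOW
  req#5 t=5s: ALLOW
  req#6 t=5s: DENY
  req#7 t=6s: DENY
  req#8 t=6s: DENY
  req#9 t=13s: ALLOW
  req#10 t=13s: ALLOW
  req#11 t=13s: ALLOW
  req#12 t=13s: ALLOW
  req#13 t=13s: ALLOW
  req#14 t=13s: DENY
  req#15 t=13s: DENY
  req#16 t=13s: DENY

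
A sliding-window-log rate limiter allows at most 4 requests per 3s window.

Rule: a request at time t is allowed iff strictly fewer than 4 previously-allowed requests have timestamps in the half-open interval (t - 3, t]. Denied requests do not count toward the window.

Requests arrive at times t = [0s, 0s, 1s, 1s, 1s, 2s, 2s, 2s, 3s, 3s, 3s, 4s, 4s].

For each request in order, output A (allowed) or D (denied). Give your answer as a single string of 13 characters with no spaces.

Answer: AAAADDDDAADAA

Derivation:
Tracking allowed requests in the window:
  req#1 t=0s: ALLOW
  req#2 t=0s: ALLOW
  req#3 t=1s: ALLOW
  req#4 t=1s: ALLOW
  req#5 t=1s: DENY
  req#6 t=2s: DENY
  req#7 t=2s: DENY
  req#8 t=2s: DENY
  req#9 t=3s: ALLOW
  req#10 t=3s: ALLOW
  req#11 t=3s: DENY
  req#12 t=4s: ALLOW
  req#13 t=4s: ALLOW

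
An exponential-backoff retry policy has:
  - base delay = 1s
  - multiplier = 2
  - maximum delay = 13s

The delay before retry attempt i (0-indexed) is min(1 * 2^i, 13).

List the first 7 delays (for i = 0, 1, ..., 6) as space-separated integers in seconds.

Computing each delay:
  i=0: min(1*2^0, 13) = 1
  i=1: min(1*2^1, 13) = 2
  i=2: min(1*2^2, 13) = 4
  i=3: min(1*2^3, 13) = 8
  i=4: min(1*2^4, 13) = 13
  i=5: min(1*2^5, 13) = 13
  i=6: min(1*2^6, 13) = 13

Answer: 1 2 4 8 13 13 13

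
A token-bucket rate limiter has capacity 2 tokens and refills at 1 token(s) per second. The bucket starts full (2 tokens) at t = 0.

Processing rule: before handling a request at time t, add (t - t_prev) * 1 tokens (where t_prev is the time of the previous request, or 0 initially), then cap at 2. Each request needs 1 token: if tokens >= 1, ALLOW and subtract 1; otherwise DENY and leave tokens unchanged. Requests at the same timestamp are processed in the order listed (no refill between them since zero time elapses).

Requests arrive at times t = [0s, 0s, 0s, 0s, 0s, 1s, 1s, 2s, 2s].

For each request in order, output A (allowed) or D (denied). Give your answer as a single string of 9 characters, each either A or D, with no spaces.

Answer: AADDDADAD

Derivation:
Simulating step by step:
  req#1 t=0s: ALLOW
  req#2 t=0s: ALLOW
  req#3 t=0s: DENY
  req#4 t=0s: DENY
  req#5 t=0s: DENY
  req#6 t=1s: ALLOW
  req#7 t=1s: DENY
  req#8 t=2s: ALLOW
  req#9 t=2s: DENY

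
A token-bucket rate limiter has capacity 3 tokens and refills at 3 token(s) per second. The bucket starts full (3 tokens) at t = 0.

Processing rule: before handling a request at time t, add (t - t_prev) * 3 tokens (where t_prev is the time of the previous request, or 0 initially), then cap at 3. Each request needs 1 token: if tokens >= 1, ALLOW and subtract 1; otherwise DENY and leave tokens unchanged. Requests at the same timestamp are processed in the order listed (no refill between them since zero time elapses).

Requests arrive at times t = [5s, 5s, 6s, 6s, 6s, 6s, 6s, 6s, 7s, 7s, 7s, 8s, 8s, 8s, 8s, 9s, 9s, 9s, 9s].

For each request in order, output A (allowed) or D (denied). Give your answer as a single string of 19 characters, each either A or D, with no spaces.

Simulating step by step:
  req#1 t=5s: ALLOW
  req#2 t=5s: ALLOW
  req#3 t=6s: ALLOW
  req#4 t=6s: ALLOW
  req#5 t=6s: ALLOW
  req#6 t=6s: DENY
  req#7 t=6s: DENY
  req#8 t=6s: DENY
  req#9 t=7s: ALLOW
  req#10 t=7s: ALLOW
  req#11 t=7s: ALLOW
  req#12 t=8s: ALLOW
  req#13 t=8s: ALLOW
  req#14 t=8s: ALLOW
  req#15 t=8s: DENY
  req#16 t=9s: ALLOW
  req#17 t=9s: ALLOW
  req#18 t=9s: ALLOW
  req#19 t=9s: DENY

Answer: AAAAADDDAAAAAADAAAD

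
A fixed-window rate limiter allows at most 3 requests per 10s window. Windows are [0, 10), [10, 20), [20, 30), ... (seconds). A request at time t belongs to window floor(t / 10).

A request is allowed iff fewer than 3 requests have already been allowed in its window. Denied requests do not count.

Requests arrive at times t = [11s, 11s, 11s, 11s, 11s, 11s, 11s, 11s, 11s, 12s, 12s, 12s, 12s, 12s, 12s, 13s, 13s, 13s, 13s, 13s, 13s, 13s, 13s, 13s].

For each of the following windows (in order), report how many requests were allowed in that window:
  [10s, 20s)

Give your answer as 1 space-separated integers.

Processing requests:
  req#1 t=11s (window 1): ALLOW
  req#2 t=11s (window 1): ALLOW
  req#3 t=11s (window 1): ALLOW
  req#4 t=11s (window 1): DENY
  req#5 t=11s (window 1): DENY
  req#6 t=11s (window 1): DENY
  req#7 t=11s (window 1): DENY
  req#8 t=11s (window 1): DENY
  req#9 t=11s (window 1): DENY
  req#10 t=12s (window 1): DENY
  req#11 t=12s (window 1): DENY
  req#12 t=12s (window 1): DENY
  req#13 t=12s (window 1): DENY
  req#14 t=12s (window 1): DENY
  req#15 t=12s (window 1): DENY
  req#16 t=13s (window 1): DENY
  req#17 t=13s (window 1): DENY
  req#18 t=13s (window 1): DENY
  req#19 t=13s (window 1): DENY
  req#20 t=13s (window 1): DENY
  req#21 t=13s (window 1): DENY
  req#22 t=13s (window 1): DENY
  req#23 t=13s (window 1): DENY
  req#24 t=13s (window 1): DENY

Allowed counts by window: 3

Answer: 3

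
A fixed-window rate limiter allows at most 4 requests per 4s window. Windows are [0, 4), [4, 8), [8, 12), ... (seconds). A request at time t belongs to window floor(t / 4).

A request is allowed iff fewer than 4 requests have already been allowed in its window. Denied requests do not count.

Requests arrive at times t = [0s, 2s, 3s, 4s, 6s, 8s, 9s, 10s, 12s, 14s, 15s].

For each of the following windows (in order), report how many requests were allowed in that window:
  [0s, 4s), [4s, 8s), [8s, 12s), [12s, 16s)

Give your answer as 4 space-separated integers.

Processing requests:
  req#1 t=0s (window 0): ALLOW
  req#2 t=2s (window 0): ALLOW
  req#3 t=3s (window 0): ALLOW
  req#4 t=4s (window 1): ALLOW
  req#5 t=6s (window 1): ALLOW
  req#6 t=8s (window 2): ALLOW
  req#7 t=9s (window 2): ALLOW
  req#8 t=10s (window 2): ALLOW
  req#9 t=12s (window 3): ALLOW
  req#10 t=14s (window 3): ALLOW
  req#11 t=15s (window 3): ALLOW

Allowed counts by window: 3 2 3 3

Answer: 3 2 3 3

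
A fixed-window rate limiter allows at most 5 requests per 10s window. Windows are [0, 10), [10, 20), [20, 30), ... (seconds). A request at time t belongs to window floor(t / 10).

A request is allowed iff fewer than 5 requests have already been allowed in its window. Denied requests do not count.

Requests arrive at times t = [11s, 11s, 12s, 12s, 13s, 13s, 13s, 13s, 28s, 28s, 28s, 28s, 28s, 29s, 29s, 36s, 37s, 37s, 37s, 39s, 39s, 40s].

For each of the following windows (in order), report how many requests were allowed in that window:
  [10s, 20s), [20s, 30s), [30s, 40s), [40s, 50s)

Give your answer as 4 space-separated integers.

Answer: 5 5 5 1

Derivation:
Processing requests:
  req#1 t=11s (window 1): ALLOW
  req#2 t=11s (window 1): ALLOW
  req#3 t=12s (window 1): ALLOW
  req#4 t=12s (window 1): ALLOW
  req#5 t=13s (window 1): ALLOW
  req#6 t=13s (window 1): DENY
  req#7 t=13s (window 1): DENY
  req#8 t=13s (window 1): DENY
  req#9 t=28s (window 2): ALLOW
  req#10 t=28s (window 2): ALLOW
  req#11 t=28s (window 2): ALLOW
  req#12 t=28s (window 2): ALLOW
  req#13 t=28s (window 2): ALLOW
  req#14 t=29s (window 2): DENY
  req#15 t=29s (window 2): DENY
  req#16 t=36s (window 3): ALLOW
  req#17 t=37s (window 3): ALLOW
  req#18 t=37s (window 3): ALLOW
  req#19 t=37s (window 3): ALLOW
  req#20 t=39s (window 3): ALLOW
  req#21 t=39s (window 3): DENY
  req#22 t=40s (window 4): ALLOW

Allowed counts by window: 5 5 5 1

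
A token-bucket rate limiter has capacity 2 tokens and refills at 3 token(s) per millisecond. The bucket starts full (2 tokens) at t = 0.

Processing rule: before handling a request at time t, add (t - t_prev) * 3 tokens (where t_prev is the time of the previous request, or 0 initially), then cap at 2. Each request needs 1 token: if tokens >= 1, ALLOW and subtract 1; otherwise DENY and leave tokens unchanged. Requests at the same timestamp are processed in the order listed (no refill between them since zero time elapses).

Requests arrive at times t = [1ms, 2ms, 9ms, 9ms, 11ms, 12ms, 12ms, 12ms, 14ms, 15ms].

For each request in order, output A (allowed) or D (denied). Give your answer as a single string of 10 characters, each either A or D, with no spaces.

Simulating step by step:
  req#1 t=1ms: ALLOW
  req#2 t=2ms: ALLOW
  req#3 t=9ms: ALLOW
  req#4 t=9ms: ALLOW
  req#5 t=11ms: ALLOW
  req#6 t=12ms: ALLOW
  req#7 t=12ms: ALLOW
  req#8 t=12ms: DENY
  req#9 t=14ms: ALLOW
  req#10 t=15ms: ALLOW

Answer: AAAAAAADAA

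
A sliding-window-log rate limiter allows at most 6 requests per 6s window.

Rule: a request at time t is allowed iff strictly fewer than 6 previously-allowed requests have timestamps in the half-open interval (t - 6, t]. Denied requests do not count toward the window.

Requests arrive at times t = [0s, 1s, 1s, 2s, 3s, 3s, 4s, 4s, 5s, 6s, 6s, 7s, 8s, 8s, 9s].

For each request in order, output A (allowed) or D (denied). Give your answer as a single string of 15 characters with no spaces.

Tracking allowed requests in the window:
  req#1 t=0s: ALLOW
  req#2 t=1s: ALLOW
  req#3 t=1s: ALLOW
  req#4 t=2s: ALLOW
  req#5 t=3s: ALLOW
  req#6 t=3s: ALLOW
  req#7 t=4s: DENY
  req#8 t=4s: DENY
  req#9 t=5s: DENY
  req#10 t=6s: ALLOW
  req#11 t=6s: DENY
  req#12 t=7s: ALLOW
  req#13 t=8s: ALLOW
  req#14 t=8s: ALLOW
  req#15 t=9s: ALLOW

Answer: AAAAAADDDADAAAA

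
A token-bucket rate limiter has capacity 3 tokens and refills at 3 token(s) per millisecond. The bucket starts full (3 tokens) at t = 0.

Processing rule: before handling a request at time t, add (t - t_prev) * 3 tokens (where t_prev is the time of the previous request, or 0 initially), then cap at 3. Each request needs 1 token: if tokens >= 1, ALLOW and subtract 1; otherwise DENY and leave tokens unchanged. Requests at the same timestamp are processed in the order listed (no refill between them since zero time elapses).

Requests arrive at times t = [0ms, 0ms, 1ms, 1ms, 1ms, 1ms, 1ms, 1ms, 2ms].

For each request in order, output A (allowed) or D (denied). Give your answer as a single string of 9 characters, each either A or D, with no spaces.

Simulating step by step:
  req#1 t=0ms: ALLOW
  req#2 t=0ms: ALLOW
  req#3 t=1ms: ALLOW
  req#4 t=1ms: ALLOW
  req#5 t=1ms: ALLOW
  req#6 t=1ms: DENY
  req#7 t=1ms: DENY
  req#8 t=1ms: DENY
  req#9 t=2ms: ALLOW

Answer: AAAAADDDA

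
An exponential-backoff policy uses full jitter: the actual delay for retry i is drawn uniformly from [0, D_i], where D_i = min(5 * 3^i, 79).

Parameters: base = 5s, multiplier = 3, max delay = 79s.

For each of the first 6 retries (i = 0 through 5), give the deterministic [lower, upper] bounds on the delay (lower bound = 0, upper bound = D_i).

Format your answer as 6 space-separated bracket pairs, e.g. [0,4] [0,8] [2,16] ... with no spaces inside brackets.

Computing bounds per retry:
  i=0: D_i=min(5*3^0,79)=5, bounds=[0,5]
  i=1: D_i=min(5*3^1,79)=15, bounds=[0,15]
  i=2: D_i=min(5*3^2,79)=45, bounds=[0,45]
  i=3: D_i=min(5*3^3,79)=79, bounds=[0,79]
  i=4: D_i=min(5*3^4,79)=79, bounds=[0,79]
  i=5: D_i=min(5*3^5,79)=79, bounds=[0,79]

Answer: [0,5] [0,15] [0,45] [0,79] [0,79] [0,79]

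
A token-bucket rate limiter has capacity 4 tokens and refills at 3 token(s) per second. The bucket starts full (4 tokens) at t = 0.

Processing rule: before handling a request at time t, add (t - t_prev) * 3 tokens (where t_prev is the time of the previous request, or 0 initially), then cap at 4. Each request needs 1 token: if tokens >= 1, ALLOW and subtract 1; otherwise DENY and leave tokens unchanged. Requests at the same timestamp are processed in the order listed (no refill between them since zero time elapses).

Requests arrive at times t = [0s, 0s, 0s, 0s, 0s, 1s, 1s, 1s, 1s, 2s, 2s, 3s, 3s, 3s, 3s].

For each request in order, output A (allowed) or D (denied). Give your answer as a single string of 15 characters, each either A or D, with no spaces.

Simulating step by step:
  req#1 t=0s: ALLOW
  req#2 t=0s: ALLOW
  req#3 t=0s: ALLOW
  req#4 t=0s: ALLOW
  req#5 t=0s: DENY
  req#6 t=1s: ALLOW
  req#7 t=1s: ALLOW
  req#8 t=1s: ALLOW
  req#9 t=1s: DENY
  req#10 t=2s: ALLOW
  req#11 t=2s: ALLOW
  req#12 t=3s: ALLOW
  req#13 t=3s: ALLOW
  req#14 t=3s: ALLOW
  req#15 t=3s: ALLOW

Answer: AAAADAAADAAAAAA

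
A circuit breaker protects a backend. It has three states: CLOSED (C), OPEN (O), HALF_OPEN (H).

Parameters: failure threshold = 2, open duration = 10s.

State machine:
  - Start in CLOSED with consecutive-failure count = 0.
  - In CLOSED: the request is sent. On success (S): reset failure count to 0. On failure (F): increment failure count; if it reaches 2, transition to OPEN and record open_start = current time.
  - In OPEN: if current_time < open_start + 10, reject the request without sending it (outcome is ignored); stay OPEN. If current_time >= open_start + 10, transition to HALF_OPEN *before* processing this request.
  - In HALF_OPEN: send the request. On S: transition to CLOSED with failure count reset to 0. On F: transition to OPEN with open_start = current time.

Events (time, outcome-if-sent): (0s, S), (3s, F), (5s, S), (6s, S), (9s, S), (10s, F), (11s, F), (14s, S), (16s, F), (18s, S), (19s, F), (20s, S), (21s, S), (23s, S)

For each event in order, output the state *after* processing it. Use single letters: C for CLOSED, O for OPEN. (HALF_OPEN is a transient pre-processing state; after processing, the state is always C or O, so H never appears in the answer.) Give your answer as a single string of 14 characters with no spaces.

State after each event:
  event#1 t=0s outcome=S: state=CLOSED
  event#2 t=3s outcome=F: state=CLOSED
  event#3 t=5s outcome=S: state=CLOSED
  event#4 t=6s outcome=S: state=CLOSED
  event#5 t=9s outcome=S: state=CLOSED
  event#6 t=10s outcome=F: state=CLOSED
  event#7 t=11s outcome=F: state=OPEN
  event#8 t=14s outcome=S: state=OPEN
  event#9 t=16s outcome=F: state=OPEN
  event#10 t=18s outcome=S: state=OPEN
  event#11 t=19s outcome=F: state=OPEN
  event#12 t=20s outcome=S: state=OPEN
  event#13 t=21s outcome=S: state=CLOSED
  event#14 t=23s outcome=S: state=CLOSED

Answer: CCCCCCOOOOOOCC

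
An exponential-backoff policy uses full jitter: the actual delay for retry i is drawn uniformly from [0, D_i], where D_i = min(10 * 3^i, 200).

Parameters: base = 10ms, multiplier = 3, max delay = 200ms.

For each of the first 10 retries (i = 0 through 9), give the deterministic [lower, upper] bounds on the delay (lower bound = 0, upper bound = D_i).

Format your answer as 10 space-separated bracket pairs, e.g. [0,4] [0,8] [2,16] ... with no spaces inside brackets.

Answer: [0,10] [0,30] [0,90] [0,200] [0,200] [0,200] [0,200] [0,200] [0,200] [0,200]

Derivation:
Computing bounds per retry:
  i=0: D_i=min(10*3^0,200)=10, bounds=[0,10]
  i=1: D_i=min(10*3^1,200)=30, bounds=[0,30]
  i=2: D_i=min(10*3^2,200)=90, bounds=[0,90]
  i=3: D_i=min(10*3^3,200)=200, bounds=[0,200]
  i=4: D_i=min(10*3^4,200)=200, bounds=[0,200]
  i=5: D_i=min(10*3^5,200)=200, bounds=[0,200]
  i=6: D_i=min(10*3^6,200)=200, bounds=[0,200]
  i=7: D_i=min(10*3^7,200)=200, bounds=[0,200]
  i=8: D_i=min(10*3^8,200)=200, bounds=[0,200]
  i=9: D_i=min(10*3^9,200)=200, bounds=[0,200]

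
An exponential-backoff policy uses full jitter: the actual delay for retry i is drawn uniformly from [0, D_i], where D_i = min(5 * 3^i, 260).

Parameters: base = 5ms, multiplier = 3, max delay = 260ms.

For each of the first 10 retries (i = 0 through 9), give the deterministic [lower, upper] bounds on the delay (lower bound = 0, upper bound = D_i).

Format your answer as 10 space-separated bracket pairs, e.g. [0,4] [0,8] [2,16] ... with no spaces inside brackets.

Answer: [0,5] [0,15] [0,45] [0,135] [0,260] [0,260] [0,260] [0,260] [0,260] [0,260]

Derivation:
Computing bounds per retry:
  i=0: D_i=min(5*3^0,260)=5, bounds=[0,5]
  i=1: D_i=min(5*3^1,260)=15, bounds=[0,15]
  i=2: D_i=min(5*3^2,260)=45, bounds=[0,45]
  i=3: D_i=min(5*3^3,260)=135, bounds=[0,135]
  i=4: D_i=min(5*3^4,260)=260, bounds=[0,260]
  i=5: D_i=min(5*3^5,260)=260, bounds=[0,260]
  i=6: D_i=min(5*3^6,260)=260, bounds=[0,260]
  i=7: D_i=min(5*3^7,260)=260, bounds=[0,260]
  i=8: D_i=min(5*3^8,260)=260, bounds=[0,260]
  i=9: D_i=min(5*3^9,260)=260, bounds=[0,260]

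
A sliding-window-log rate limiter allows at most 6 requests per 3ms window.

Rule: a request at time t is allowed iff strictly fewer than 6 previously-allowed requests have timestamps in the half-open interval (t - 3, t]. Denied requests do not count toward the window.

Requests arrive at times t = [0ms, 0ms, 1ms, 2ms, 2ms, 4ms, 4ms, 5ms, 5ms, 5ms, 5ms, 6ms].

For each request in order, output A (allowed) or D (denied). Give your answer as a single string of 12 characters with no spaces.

Tracking allowed requests in the window:
  req#1 t=0ms: ALLOW
  req#2 t=0ms: ALLOW
  req#3 t=1ms: ALLOW
  req#4 t=2ms: ALLOW
  req#5 t=2ms: ALLOW
  req#6 t=4ms: ALLOW
  req#7 t=4ms: ALLOW
  req#8 t=5ms: ALLOW
  req#9 t=5ms: ALLOW
  req#10 t=5ms: ALLOW
  req#11 t=5ms: ALLOW
  req#12 t=6ms: DENY

Answer: AAAAAAAAAAAD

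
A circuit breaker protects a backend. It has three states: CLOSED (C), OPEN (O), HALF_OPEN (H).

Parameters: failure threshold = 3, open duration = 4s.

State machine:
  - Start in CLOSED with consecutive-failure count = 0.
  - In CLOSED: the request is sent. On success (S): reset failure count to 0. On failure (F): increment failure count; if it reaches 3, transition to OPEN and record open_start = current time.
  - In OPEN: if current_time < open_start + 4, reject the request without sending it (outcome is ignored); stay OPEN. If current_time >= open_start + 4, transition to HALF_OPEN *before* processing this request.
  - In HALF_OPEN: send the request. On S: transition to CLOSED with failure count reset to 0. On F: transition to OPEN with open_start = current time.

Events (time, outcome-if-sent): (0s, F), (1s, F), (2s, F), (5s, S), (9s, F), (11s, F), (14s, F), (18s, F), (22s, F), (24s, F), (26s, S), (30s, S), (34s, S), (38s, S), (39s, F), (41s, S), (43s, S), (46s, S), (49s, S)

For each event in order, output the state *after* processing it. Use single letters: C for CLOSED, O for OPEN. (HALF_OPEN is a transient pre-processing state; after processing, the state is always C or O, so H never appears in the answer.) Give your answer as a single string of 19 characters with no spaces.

Answer: CCOOOOOOOOCCCCCCCCC

Derivation:
State after each event:
  event#1 t=0s outcome=F: state=CLOSED
  event#2 t=1s outcome=F: state=CLOSED
  event#3 t=2s outcome=F: state=OPEN
  event#4 t=5s outcome=S: state=OPEN
  event#5 t=9s outcome=F: state=OPEN
  event#6 t=11s outcome=F: state=OPEN
  event#7 t=14s outcome=F: state=OPEN
  event#8 t=18s outcome=F: state=OPEN
  event#9 t=22s outcome=F: state=OPEN
  event#10 t=24s outcome=F: state=OPEN
  event#11 t=26s outcome=S: state=CLOSED
  event#12 t=30s outcome=S: state=CLOSED
  event#13 t=34s outcome=S: state=CLOSED
  event#14 t=38s outcome=S: state=CLOSED
  event#15 t=39s outcome=F: state=CLOSED
  event#16 t=41s outcome=S: state=CLOSED
  event#17 t=43s outcome=S: state=CLOSED
  event#18 t=46s outcome=S: state=CLOSED
  event#19 t=49s outcome=S: state=CLOSED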